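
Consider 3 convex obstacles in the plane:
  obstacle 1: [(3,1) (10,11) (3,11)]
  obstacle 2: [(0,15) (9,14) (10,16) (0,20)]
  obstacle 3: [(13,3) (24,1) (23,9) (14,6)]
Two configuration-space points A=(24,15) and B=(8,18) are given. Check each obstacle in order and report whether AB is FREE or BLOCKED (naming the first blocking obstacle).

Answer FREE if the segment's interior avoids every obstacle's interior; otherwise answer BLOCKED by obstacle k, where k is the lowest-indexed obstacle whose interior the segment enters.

Obstacle 1 [(3,1) (10,11) (3,11)]:
  edge (3,1)–(10,11): clear
  edge (10,11)–(3,11): clear
  edge (3,11)–(3,1): clear
  midpoint (16,33/2) outside
  → clear
Obstacle 2 [(0,15) (9,14) (10,16) (0,20)]:
  edge (0,15)–(9,14): clear
  edge (9,14)–(10,16): clear
  edge (10,16)–(0,20): clear
  edge (0,20)–(0,15): clear
  midpoint (16,33/2) outside
  → clear
Obstacle 3 [(13,3) (24,1) (23,9) (14,6)]:
  edge (13,3)–(24,1): clear
  edge (24,1)–(23,9): clear
  edge (23,9)–(14,6): clear
  edge (14,6)–(13,3): clear
  midpoint (16,33/2) outside
  → clear

FREE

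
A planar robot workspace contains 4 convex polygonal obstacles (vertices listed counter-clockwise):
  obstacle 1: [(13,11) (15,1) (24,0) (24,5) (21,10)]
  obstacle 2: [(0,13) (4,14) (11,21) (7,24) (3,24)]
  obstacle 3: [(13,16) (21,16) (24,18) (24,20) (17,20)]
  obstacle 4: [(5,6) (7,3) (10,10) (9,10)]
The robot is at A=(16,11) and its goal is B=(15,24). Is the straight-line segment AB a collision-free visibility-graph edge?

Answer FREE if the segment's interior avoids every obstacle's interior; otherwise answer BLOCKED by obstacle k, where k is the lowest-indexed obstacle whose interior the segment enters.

Obstacle 1 [(13,11) (15,1) (24,0) (24,5) (21,10)]:
  edge (13,11)–(15,1): clear
  edge (15,1)–(24,0): clear
  edge (24,0)–(24,5): clear
  edge (24,5)–(21,10): clear
  edge (21,10)–(13,11): clear
  midpoint (31/2,35/2) outside
  → clear
Obstacle 2 [(0,13) (4,14) (11,21) (7,24) (3,24)]:
  edge (0,13)–(4,14): clear
  edge (4,14)–(11,21): clear
  edge (11,21)–(7,24): clear
  edge (7,24)–(3,24): clear
  edge (3,24)–(0,13): clear
  midpoint (31/2,35/2) outside
  → clear
Obstacle 3 [(13,16) (21,16) (24,18) (24,20) (17,20)]:
  edge (13,16)–(21,16): crosses AB
  edge (21,16)–(24,18): clear
  edge (24,18)–(24,20): clear
  edge (24,20)–(17,20): clear
  edge (17,20)–(13,16): crosses AB
  → BLOCKED
Obstacle 4 [(5,6) (7,3) (10,10) (9,10)]:
  edge (5,6)–(7,3): clear
  edge (7,3)–(10,10): clear
  edge (10,10)–(9,10): clear
  edge (9,10)–(5,6): clear
  midpoint (31/2,35/2) outside
  → clear

BLOCKED by obstacle 3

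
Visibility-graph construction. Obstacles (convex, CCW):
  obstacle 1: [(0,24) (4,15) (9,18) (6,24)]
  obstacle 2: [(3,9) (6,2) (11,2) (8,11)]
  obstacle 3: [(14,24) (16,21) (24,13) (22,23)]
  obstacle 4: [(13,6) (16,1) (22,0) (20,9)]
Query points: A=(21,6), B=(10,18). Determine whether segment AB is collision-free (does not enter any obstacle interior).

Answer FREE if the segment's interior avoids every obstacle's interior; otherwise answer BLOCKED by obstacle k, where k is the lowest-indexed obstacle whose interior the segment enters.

Obstacle 1 [(0,24) (4,15) (9,18) (6,24)]:
  edge (0,24)–(4,15): clear
  edge (4,15)–(9,18): clear
  edge (9,18)–(6,24): clear
  edge (6,24)–(0,24): clear
  midpoint (31/2,12) outside
  → clear
Obstacle 2 [(3,9) (6,2) (11,2) (8,11)]:
  edge (3,9)–(6,2): clear
  edge (6,2)–(11,2): clear
  edge (11,2)–(8,11): clear
  edge (8,11)–(3,9): clear
  midpoint (31/2,12) outside
  → clear
Obstacle 3 [(14,24) (16,21) (24,13) (22,23)]:
  edge (14,24)–(16,21): clear
  edge (16,21)–(24,13): clear
  edge (24,13)–(22,23): clear
  edge (22,23)–(14,24): clear
  midpoint (31/2,12) outside
  → clear
Obstacle 4 [(13,6) (16,1) (22,0) (20,9)]:
  edge (13,6)–(16,1): clear
  edge (16,1)–(22,0): clear
  edge (22,0)–(20,9): crosses AB
  edge (20,9)–(13,6): crosses AB
  → BLOCKED

BLOCKED by obstacle 4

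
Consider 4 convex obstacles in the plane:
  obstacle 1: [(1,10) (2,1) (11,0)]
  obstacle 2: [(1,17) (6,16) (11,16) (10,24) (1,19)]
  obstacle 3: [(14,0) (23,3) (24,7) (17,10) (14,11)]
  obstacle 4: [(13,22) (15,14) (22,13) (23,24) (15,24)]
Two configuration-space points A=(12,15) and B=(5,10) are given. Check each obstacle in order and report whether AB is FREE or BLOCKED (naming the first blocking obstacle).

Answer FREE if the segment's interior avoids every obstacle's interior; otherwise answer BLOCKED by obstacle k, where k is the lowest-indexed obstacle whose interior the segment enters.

FREE

Obstacle 1 [(1,10) (2,1) (11,0)]:
  edge (1,10)–(2,1): clear
  edge (2,1)–(11,0): clear
  edge (11,0)–(1,10): clear
  midpoint (17/2,25/2) outside
  → clear
Obstacle 2 [(1,17) (6,16) (11,16) (10,24) (1,19)]:
  edge (1,17)–(6,16): clear
  edge (6,16)–(11,16): clear
  edge (11,16)–(10,24): clear
  edge (10,24)–(1,19): clear
  edge (1,19)–(1,17): clear
  midpoint (17/2,25/2) outside
  → clear
Obstacle 3 [(14,0) (23,3) (24,7) (17,10) (14,11)]:
  edge (14,0)–(23,3): clear
  edge (23,3)–(24,7): clear
  edge (24,7)–(17,10): clear
  edge (17,10)–(14,11): clear
  edge (14,11)–(14,0): clear
  midpoint (17/2,25/2) outside
  → clear
Obstacle 4 [(13,22) (15,14) (22,13) (23,24) (15,24)]:
  edge (13,22)–(15,14): clear
  edge (15,14)–(22,13): clear
  edge (22,13)–(23,24): clear
  edge (23,24)–(15,24): clear
  edge (15,24)–(13,22): clear
  midpoint (17/2,25/2) outside
  → clear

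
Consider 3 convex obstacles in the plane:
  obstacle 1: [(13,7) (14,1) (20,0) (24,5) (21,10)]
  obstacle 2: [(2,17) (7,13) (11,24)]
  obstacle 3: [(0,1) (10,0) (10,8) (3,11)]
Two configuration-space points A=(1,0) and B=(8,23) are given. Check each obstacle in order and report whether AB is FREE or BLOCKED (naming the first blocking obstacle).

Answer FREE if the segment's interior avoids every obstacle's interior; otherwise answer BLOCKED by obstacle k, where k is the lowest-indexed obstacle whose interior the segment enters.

BLOCKED by obstacle 2

Obstacle 1 [(13,7) (14,1) (20,0) (24,5) (21,10)]:
  edge (13,7)–(14,1): clear
  edge (14,1)–(20,0): clear
  edge (20,0)–(24,5): clear
  edge (24,5)–(21,10): clear
  edge (21,10)–(13,7): clear
  midpoint (9/2,23/2) outside
  → clear
Obstacle 2 [(2,17) (7,13) (11,24)]:
  edge (2,17)–(7,13): crosses AB
  edge (7,13)–(11,24): clear
  edge (11,24)–(2,17): crosses AB
  → BLOCKED
Obstacle 3 [(0,1) (10,0) (10,8) (3,11)]:
  edge (0,1)–(10,0): crosses AB
  edge (10,0)–(10,8): clear
  edge (10,8)–(3,11): crosses AB
  edge (3,11)–(0,1): clear
  → BLOCKED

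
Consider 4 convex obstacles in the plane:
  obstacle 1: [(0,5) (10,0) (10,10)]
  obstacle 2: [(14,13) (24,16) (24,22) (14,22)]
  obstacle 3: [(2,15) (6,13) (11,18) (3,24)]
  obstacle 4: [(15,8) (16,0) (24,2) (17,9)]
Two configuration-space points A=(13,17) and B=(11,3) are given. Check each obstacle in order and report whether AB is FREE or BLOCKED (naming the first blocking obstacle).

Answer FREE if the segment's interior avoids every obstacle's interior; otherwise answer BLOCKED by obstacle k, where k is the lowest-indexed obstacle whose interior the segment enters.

FREE

Obstacle 1 [(0,5) (10,0) (10,10)]:
  edge (0,5)–(10,0): clear
  edge (10,0)–(10,10): clear
  edge (10,10)–(0,5): clear
  midpoint (12,10) outside
  → clear
Obstacle 2 [(14,13) (24,16) (24,22) (14,22)]:
  edge (14,13)–(24,16): clear
  edge (24,16)–(24,22): clear
  edge (24,22)–(14,22): clear
  edge (14,22)–(14,13): clear
  midpoint (12,10) outside
  → clear
Obstacle 3 [(2,15) (6,13) (11,18) (3,24)]:
  edge (2,15)–(6,13): clear
  edge (6,13)–(11,18): clear
  edge (11,18)–(3,24): clear
  edge (3,24)–(2,15): clear
  midpoint (12,10) outside
  → clear
Obstacle 4 [(15,8) (16,0) (24,2) (17,9)]:
  edge (15,8)–(16,0): clear
  edge (16,0)–(24,2): clear
  edge (24,2)–(17,9): clear
  edge (17,9)–(15,8): clear
  midpoint (12,10) outside
  → clear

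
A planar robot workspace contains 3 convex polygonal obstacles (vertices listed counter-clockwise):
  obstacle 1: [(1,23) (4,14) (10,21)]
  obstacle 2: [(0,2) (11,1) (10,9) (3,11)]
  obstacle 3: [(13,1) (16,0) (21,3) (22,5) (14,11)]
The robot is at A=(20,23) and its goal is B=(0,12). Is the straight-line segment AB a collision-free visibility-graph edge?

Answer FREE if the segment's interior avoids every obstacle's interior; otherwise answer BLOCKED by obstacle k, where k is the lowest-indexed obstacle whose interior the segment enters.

BLOCKED by obstacle 1

Obstacle 1 [(1,23) (4,14) (10,21)]:
  edge (1,23)–(4,14): crosses AB
  edge (4,14)–(10,21): crosses AB
  edge (10,21)–(1,23): clear
  → BLOCKED
Obstacle 2 [(0,2) (11,1) (10,9) (3,11)]:
  edge (0,2)–(11,1): clear
  edge (11,1)–(10,9): clear
  edge (10,9)–(3,11): clear
  edge (3,11)–(0,2): clear
  midpoint (10,35/2) outside
  → clear
Obstacle 3 [(13,1) (16,0) (21,3) (22,5) (14,11)]:
  edge (13,1)–(16,0): clear
  edge (16,0)–(21,3): clear
  edge (21,3)–(22,5): clear
  edge (22,5)–(14,11): clear
  edge (14,11)–(13,1): clear
  midpoint (10,35/2) outside
  → clear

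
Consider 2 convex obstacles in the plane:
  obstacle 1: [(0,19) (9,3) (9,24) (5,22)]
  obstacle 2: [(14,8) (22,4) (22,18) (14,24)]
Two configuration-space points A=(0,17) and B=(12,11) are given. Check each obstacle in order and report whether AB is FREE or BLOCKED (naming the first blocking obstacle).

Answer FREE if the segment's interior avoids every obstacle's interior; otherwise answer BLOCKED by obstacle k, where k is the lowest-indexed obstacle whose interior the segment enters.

Obstacle 1 [(0,19) (9,3) (9,24) (5,22)]:
  edge (0,19)–(9,3): crosses AB
  edge (9,3)–(9,24): crosses AB
  edge (9,24)–(5,22): clear
  edge (5,22)–(0,19): clear
  → BLOCKED
Obstacle 2 [(14,8) (22,4) (22,18) (14,24)]:
  edge (14,8)–(22,4): clear
  edge (22,4)–(22,18): clear
  edge (22,18)–(14,24): clear
  edge (14,24)–(14,8): clear
  midpoint (6,14) outside
  → clear

BLOCKED by obstacle 1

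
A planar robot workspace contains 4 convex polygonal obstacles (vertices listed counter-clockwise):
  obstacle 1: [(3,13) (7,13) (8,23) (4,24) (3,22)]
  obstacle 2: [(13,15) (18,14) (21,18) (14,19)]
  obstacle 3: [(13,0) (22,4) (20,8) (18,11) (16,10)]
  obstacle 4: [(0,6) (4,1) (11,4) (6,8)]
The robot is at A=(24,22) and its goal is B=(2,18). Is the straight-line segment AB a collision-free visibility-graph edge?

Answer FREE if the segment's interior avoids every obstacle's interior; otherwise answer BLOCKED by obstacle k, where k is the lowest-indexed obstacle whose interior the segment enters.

BLOCKED by obstacle 1

Obstacle 1 [(3,13) (7,13) (8,23) (4,24) (3,22)]:
  edge (3,13)–(7,13): clear
  edge (7,13)–(8,23): crosses AB
  edge (8,23)–(4,24): clear
  edge (4,24)–(3,22): clear
  edge (3,22)–(3,13): crosses AB
  → BLOCKED
Obstacle 2 [(13,15) (18,14) (21,18) (14,19)]:
  edge (13,15)–(18,14): clear
  edge (18,14)–(21,18): clear
  edge (21,18)–(14,19): clear
  edge (14,19)–(13,15): clear
  midpoint (13,20) outside
  → clear
Obstacle 3 [(13,0) (22,4) (20,8) (18,11) (16,10)]:
  edge (13,0)–(22,4): clear
  edge (22,4)–(20,8): clear
  edge (20,8)–(18,11): clear
  edge (18,11)–(16,10): clear
  edge (16,10)–(13,0): clear
  midpoint (13,20) outside
  → clear
Obstacle 4 [(0,6) (4,1) (11,4) (6,8)]:
  edge (0,6)–(4,1): clear
  edge (4,1)–(11,4): clear
  edge (11,4)–(6,8): clear
  edge (6,8)–(0,6): clear
  midpoint (13,20) outside
  → clear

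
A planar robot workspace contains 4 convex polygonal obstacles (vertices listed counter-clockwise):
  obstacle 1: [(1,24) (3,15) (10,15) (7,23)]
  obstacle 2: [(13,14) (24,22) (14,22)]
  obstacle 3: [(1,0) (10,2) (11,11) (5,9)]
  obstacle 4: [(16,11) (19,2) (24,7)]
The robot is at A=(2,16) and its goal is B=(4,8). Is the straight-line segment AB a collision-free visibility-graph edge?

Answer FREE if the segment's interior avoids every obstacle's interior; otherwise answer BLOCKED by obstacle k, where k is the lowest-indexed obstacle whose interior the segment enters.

Obstacle 1 [(1,24) (3,15) (10,15) (7,23)]:
  edge (1,24)–(3,15): clear
  edge (3,15)–(10,15): clear
  edge (10,15)–(7,23): clear
  edge (7,23)–(1,24): clear
  midpoint (3,12) outside
  → clear
Obstacle 2 [(13,14) (24,22) (14,22)]:
  edge (13,14)–(24,22): clear
  edge (24,22)–(14,22): clear
  edge (14,22)–(13,14): clear
  midpoint (3,12) outside
  → clear
Obstacle 3 [(1,0) (10,2) (11,11) (5,9)]:
  edge (1,0)–(10,2): clear
  edge (10,2)–(11,11): clear
  edge (11,11)–(5,9): clear
  edge (5,9)–(1,0): clear
  midpoint (3,12) outside
  → clear
Obstacle 4 [(16,11) (19,2) (24,7)]:
  edge (16,11)–(19,2): clear
  edge (19,2)–(24,7): clear
  edge (24,7)–(16,11): clear
  midpoint (3,12) outside
  → clear

FREE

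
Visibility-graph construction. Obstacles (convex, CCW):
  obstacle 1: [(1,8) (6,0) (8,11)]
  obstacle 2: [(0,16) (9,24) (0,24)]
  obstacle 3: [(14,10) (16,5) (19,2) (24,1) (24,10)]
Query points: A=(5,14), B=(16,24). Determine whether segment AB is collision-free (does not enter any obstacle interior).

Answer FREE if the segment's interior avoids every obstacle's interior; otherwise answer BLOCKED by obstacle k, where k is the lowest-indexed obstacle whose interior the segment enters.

FREE

Obstacle 1 [(1,8) (6,0) (8,11)]:
  edge (1,8)–(6,0): clear
  edge (6,0)–(8,11): clear
  edge (8,11)–(1,8): clear
  midpoint (21/2,19) outside
  → clear
Obstacle 2 [(0,16) (9,24) (0,24)]:
  edge (0,16)–(9,24): clear
  edge (9,24)–(0,24): clear
  edge (0,24)–(0,16): clear
  midpoint (21/2,19) outside
  → clear
Obstacle 3 [(14,10) (16,5) (19,2) (24,1) (24,10)]:
  edge (14,10)–(16,5): clear
  edge (16,5)–(19,2): clear
  edge (19,2)–(24,1): clear
  edge (24,1)–(24,10): clear
  edge (24,10)–(14,10): clear
  midpoint (21/2,19) outside
  → clear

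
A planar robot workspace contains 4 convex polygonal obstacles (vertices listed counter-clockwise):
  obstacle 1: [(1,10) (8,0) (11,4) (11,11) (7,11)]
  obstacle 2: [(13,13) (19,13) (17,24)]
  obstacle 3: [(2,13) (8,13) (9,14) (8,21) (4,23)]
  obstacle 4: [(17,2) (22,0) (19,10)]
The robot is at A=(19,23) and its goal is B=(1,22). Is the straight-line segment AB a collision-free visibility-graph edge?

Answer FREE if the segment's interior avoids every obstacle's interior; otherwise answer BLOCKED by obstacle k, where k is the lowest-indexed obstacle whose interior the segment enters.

Obstacle 1 [(1,10) (8,0) (11,4) (11,11) (7,11)]:
  edge (1,10)–(8,0): clear
  edge (8,0)–(11,4): clear
  edge (11,4)–(11,11): clear
  edge (11,11)–(7,11): clear
  edge (7,11)–(1,10): clear
  midpoint (10,45/2) outside
  → clear
Obstacle 2 [(13,13) (19,13) (17,24)]:
  edge (13,13)–(19,13): clear
  edge (19,13)–(17,24): crosses AB
  edge (17,24)–(13,13): crosses AB
  → BLOCKED
Obstacle 3 [(2,13) (8,13) (9,14) (8,21) (4,23)]:
  edge (2,13)–(8,13): clear
  edge (8,13)–(9,14): clear
  edge (9,14)–(8,21): clear
  edge (8,21)–(4,23): crosses AB
  edge (4,23)–(2,13): crosses AB
  → BLOCKED
Obstacle 4 [(17,2) (22,0) (19,10)]:
  edge (17,2)–(22,0): clear
  edge (22,0)–(19,10): clear
  edge (19,10)–(17,2): clear
  midpoint (10,45/2) outside
  → clear

BLOCKED by obstacle 2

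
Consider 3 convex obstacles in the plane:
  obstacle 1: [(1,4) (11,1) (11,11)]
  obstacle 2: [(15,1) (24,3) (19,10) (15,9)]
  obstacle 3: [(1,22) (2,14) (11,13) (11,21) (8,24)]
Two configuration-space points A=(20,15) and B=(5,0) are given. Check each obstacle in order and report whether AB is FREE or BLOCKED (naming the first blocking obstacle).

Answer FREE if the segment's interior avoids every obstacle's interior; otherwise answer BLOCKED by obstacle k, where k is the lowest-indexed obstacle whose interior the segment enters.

Obstacle 1 [(1,4) (11,1) (11,11)]:
  edge (1,4)–(11,1): crosses AB
  edge (11,1)–(11,11): crosses AB
  edge (11,11)–(1,4): clear
  → BLOCKED
Obstacle 2 [(15,1) (24,3) (19,10) (15,9)]:
  edge (15,1)–(24,3): clear
  edge (24,3)–(19,10): clear
  edge (19,10)–(15,9): clear
  edge (15,9)–(15,1): clear
  midpoint (25/2,15/2) outside
  → clear
Obstacle 3 [(1,22) (2,14) (11,13) (11,21) (8,24)]:
  edge (1,22)–(2,14): clear
  edge (2,14)–(11,13): clear
  edge (11,13)–(11,21): clear
  edge (11,21)–(8,24): clear
  edge (8,24)–(1,22): clear
  midpoint (25/2,15/2) outside
  → clear

BLOCKED by obstacle 1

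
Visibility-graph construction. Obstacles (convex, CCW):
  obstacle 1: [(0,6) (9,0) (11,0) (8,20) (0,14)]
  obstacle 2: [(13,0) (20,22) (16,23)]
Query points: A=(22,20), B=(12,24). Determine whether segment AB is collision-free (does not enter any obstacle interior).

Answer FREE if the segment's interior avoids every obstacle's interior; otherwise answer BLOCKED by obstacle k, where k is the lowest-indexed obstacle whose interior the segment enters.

Obstacle 1 [(0,6) (9,0) (11,0) (8,20) (0,14)]:
  edge (0,6)–(9,0): clear
  edge (9,0)–(11,0): clear
  edge (11,0)–(8,20): clear
  edge (8,20)–(0,14): clear
  edge (0,14)–(0,6): clear
  midpoint (17,22) outside
  → clear
Obstacle 2 [(13,0) (20,22) (16,23)]:
  edge (13,0)–(20,22): crosses AB
  edge (20,22)–(16,23): clear
  edge (16,23)–(13,0): crosses AB
  → BLOCKED

BLOCKED by obstacle 2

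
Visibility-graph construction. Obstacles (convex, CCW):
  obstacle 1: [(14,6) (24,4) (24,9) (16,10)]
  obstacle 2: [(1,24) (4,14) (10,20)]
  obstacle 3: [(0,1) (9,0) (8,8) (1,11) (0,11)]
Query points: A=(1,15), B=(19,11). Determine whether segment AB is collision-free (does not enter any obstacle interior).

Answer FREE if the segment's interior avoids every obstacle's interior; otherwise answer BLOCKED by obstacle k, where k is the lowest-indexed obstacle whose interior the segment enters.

Obstacle 1 [(14,6) (24,4) (24,9) (16,10)]:
  edge (14,6)–(24,4): clear
  edge (24,4)–(24,9): clear
  edge (24,9)–(16,10): clear
  edge (16,10)–(14,6): clear
  midpoint (10,13) outside
  → clear
Obstacle 2 [(1,24) (4,14) (10,20)]:
  edge (1,24)–(4,14): crosses AB
  edge (4,14)–(10,20): crosses AB
  edge (10,20)–(1,24): clear
  → BLOCKED
Obstacle 3 [(0,1) (9,0) (8,8) (1,11) (0,11)]:
  edge (0,1)–(9,0): clear
  edge (9,0)–(8,8): clear
  edge (8,8)–(1,11): clear
  edge (1,11)–(0,11): clear
  edge (0,11)–(0,1): clear
  midpoint (10,13) outside
  → clear

BLOCKED by obstacle 2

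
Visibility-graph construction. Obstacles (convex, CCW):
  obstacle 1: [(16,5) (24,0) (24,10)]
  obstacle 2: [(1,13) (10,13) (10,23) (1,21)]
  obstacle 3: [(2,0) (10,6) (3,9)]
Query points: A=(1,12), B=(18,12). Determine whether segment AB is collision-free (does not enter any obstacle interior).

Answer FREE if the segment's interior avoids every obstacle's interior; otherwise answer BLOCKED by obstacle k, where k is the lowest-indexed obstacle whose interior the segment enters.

Obstacle 1 [(16,5) (24,0) (24,10)]:
  edge (16,5)–(24,0): clear
  edge (24,0)–(24,10): clear
  edge (24,10)–(16,5): clear
  midpoint (19/2,12) outside
  → clear
Obstacle 2 [(1,13) (10,13) (10,23) (1,21)]:
  edge (1,13)–(10,13): clear
  edge (10,13)–(10,23): clear
  edge (10,23)–(1,21): clear
  edge (1,21)–(1,13): clear
  midpoint (19/2,12) outside
  → clear
Obstacle 3 [(2,0) (10,6) (3,9)]:
  edge (2,0)–(10,6): clear
  edge (10,6)–(3,9): clear
  edge (3,9)–(2,0): clear
  midpoint (19/2,12) outside
  → clear

FREE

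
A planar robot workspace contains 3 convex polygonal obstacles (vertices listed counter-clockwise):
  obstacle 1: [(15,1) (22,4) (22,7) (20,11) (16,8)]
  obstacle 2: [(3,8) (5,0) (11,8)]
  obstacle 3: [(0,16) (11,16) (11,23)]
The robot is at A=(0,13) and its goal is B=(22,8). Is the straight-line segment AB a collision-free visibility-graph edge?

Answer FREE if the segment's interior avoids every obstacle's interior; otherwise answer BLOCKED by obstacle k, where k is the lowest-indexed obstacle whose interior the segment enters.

BLOCKED by obstacle 1

Obstacle 1 [(15,1) (22,4) (22,7) (20,11) (16,8)]:
  edge (15,1)–(22,4): clear
  edge (22,4)–(22,7): clear
  edge (22,7)–(20,11): crosses AB
  edge (20,11)–(16,8): crosses AB
  edge (16,8)–(15,1): clear
  → BLOCKED
Obstacle 2 [(3,8) (5,0) (11,8)]:
  edge (3,8)–(5,0): clear
  edge (5,0)–(11,8): clear
  edge (11,8)–(3,8): clear
  midpoint (11,21/2) outside
  → clear
Obstacle 3 [(0,16) (11,16) (11,23)]:
  edge (0,16)–(11,16): clear
  edge (11,16)–(11,23): clear
  edge (11,23)–(0,16): clear
  midpoint (11,21/2) outside
  → clear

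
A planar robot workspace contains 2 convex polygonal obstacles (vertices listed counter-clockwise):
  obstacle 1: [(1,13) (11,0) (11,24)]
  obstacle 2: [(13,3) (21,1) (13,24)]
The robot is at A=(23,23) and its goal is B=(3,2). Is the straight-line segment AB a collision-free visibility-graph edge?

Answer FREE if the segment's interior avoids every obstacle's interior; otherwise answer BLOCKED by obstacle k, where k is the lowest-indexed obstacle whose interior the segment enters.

Obstacle 1 [(1,13) (11,0) (11,24)]:
  edge (1,13)–(11,0): crosses AB
  edge (11,0)–(11,24): crosses AB
  edge (11,24)–(1,13): clear
  → BLOCKED
Obstacle 2 [(13,3) (21,1) (13,24)]:
  edge (13,3)–(21,1): clear
  edge (21,1)–(13,24): crosses AB
  edge (13,24)–(13,3): crosses AB
  → BLOCKED

BLOCKED by obstacle 1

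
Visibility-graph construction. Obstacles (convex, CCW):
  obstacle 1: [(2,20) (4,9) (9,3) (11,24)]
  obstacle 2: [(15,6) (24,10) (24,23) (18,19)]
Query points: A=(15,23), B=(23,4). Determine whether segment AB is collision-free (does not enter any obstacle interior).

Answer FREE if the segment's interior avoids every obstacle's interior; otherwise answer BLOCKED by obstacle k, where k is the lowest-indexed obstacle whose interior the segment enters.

BLOCKED by obstacle 2

Obstacle 1 [(2,20) (4,9) (9,3) (11,24)]:
  edge (2,20)–(4,9): clear
  edge (4,9)–(9,3): clear
  edge (9,3)–(11,24): clear
  edge (11,24)–(2,20): clear
  midpoint (19,27/2) outside
  → clear
Obstacle 2 [(15,6) (24,10) (24,23) (18,19)]:
  edge (15,6)–(24,10): crosses AB
  edge (24,10)–(24,23): clear
  edge (24,23)–(18,19): clear
  edge (18,19)–(15,6): crosses AB
  → BLOCKED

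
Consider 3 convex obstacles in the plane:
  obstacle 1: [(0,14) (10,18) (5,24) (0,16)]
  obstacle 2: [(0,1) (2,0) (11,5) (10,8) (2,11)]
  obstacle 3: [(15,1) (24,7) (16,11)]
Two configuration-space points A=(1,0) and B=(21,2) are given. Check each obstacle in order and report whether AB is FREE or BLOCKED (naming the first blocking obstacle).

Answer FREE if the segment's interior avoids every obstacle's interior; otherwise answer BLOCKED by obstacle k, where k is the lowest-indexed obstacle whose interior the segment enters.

BLOCKED by obstacle 2

Obstacle 1 [(0,14) (10,18) (5,24) (0,16)]:
  edge (0,14)–(10,18): clear
  edge (10,18)–(5,24): clear
  edge (5,24)–(0,16): clear
  edge (0,16)–(0,14): clear
  midpoint (11,1) outside
  → clear
Obstacle 2 [(0,1) (2,0) (11,5) (10,8) (2,11)]:
  edge (0,1)–(2,0): crosses AB
  edge (2,0)–(11,5): crosses AB
  edge (11,5)–(10,8): clear
  edge (10,8)–(2,11): clear
  edge (2,11)–(0,1): clear
  → BLOCKED
Obstacle 3 [(15,1) (24,7) (16,11)]:
  edge (15,1)–(24,7): crosses AB
  edge (24,7)–(16,11): clear
  edge (16,11)–(15,1): crosses AB
  → BLOCKED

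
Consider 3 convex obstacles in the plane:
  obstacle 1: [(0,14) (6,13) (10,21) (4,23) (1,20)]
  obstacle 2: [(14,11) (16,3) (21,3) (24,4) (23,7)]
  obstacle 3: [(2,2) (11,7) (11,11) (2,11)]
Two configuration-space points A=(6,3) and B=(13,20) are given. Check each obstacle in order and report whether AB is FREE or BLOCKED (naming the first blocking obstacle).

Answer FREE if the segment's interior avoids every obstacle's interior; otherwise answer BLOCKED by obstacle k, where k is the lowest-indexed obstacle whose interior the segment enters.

Obstacle 1 [(0,14) (6,13) (10,21) (4,23) (1,20)]:
  edge (0,14)–(6,13): clear
  edge (6,13)–(10,21): clear
  edge (10,21)–(4,23): clear
  edge (4,23)–(1,20): clear
  edge (1,20)–(0,14): clear
  midpoint (19/2,23/2) outside
  → clear
Obstacle 2 [(14,11) (16,3) (21,3) (24,4) (23,7)]:
  edge (14,11)–(16,3): clear
  edge (16,3)–(21,3): clear
  edge (21,3)–(24,4): clear
  edge (24,4)–(23,7): clear
  edge (23,7)–(14,11): clear
  midpoint (19/2,23/2) outside
  → clear
Obstacle 3 [(2,2) (11,7) (11,11) (2,11)]:
  edge (2,2)–(11,7): crosses AB
  edge (11,7)–(11,11): clear
  edge (11,11)–(2,11): crosses AB
  edge (2,11)–(2,2): clear
  → BLOCKED

BLOCKED by obstacle 3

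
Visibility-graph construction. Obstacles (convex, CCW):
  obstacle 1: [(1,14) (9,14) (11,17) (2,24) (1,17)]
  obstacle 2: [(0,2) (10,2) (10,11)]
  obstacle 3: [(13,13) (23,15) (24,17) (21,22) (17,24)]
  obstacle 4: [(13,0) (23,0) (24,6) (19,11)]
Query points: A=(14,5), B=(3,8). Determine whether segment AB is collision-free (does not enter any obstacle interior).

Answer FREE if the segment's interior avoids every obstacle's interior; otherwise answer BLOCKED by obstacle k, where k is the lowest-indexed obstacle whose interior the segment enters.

Obstacle 1 [(1,14) (9,14) (11,17) (2,24) (1,17)]:
  edge (1,14)–(9,14): clear
  edge (9,14)–(11,17): clear
  edge (11,17)–(2,24): clear
  edge (2,24)–(1,17): clear
  edge (1,17)–(1,14): clear
  midpoint (17/2,13/2) outside
  → clear
Obstacle 2 [(0,2) (10,2) (10,11)]:
  edge (0,2)–(10,2): clear
  edge (10,2)–(10,11): crosses AB
  edge (10,11)–(0,2): crosses AB
  → BLOCKED
Obstacle 3 [(13,13) (23,15) (24,17) (21,22) (17,24)]:
  edge (13,13)–(23,15): clear
  edge (23,15)–(24,17): clear
  edge (24,17)–(21,22): clear
  edge (21,22)–(17,24): clear
  edge (17,24)–(13,13): clear
  midpoint (17/2,13/2) outside
  → clear
Obstacle 4 [(13,0) (23,0) (24,6) (19,11)]:
  edge (13,0)–(23,0): clear
  edge (23,0)–(24,6): clear
  edge (24,6)–(19,11): clear
  edge (19,11)–(13,0): clear
  midpoint (17/2,13/2) outside
  → clear

BLOCKED by obstacle 2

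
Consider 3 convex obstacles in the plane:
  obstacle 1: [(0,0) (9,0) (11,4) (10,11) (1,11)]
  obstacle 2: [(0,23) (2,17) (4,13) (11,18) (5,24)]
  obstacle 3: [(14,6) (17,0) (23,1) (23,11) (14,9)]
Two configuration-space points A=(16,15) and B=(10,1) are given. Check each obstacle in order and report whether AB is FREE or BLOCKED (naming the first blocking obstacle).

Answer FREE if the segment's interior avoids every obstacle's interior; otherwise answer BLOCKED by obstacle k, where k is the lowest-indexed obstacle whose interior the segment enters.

FREE

Obstacle 1 [(0,0) (9,0) (11,4) (10,11) (1,11)]:
  edge (0,0)–(9,0): clear
  edge (9,0)–(11,4): clear
  edge (11,4)–(10,11): clear
  edge (10,11)–(1,11): clear
  edge (1,11)–(0,0): clear
  midpoint (13,8) outside
  → clear
Obstacle 2 [(0,23) (2,17) (4,13) (11,18) (5,24)]:
  edge (0,23)–(2,17): clear
  edge (2,17)–(4,13): clear
  edge (4,13)–(11,18): clear
  edge (11,18)–(5,24): clear
  edge (5,24)–(0,23): clear
  midpoint (13,8) outside
  → clear
Obstacle 3 [(14,6) (17,0) (23,1) (23,11) (14,9)]:
  edge (14,6)–(17,0): clear
  edge (17,0)–(23,1): clear
  edge (23,1)–(23,11): clear
  edge (23,11)–(14,9): clear
  edge (14,9)–(14,6): clear
  midpoint (13,8) outside
  → clear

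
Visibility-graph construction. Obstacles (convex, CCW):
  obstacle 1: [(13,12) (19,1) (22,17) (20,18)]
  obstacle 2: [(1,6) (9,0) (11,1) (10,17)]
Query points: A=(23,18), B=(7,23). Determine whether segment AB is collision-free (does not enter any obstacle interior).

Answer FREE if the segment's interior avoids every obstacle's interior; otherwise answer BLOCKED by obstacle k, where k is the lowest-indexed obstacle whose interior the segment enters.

Obstacle 1 [(13,12) (19,1) (22,17) (20,18)]:
  edge (13,12)–(19,1): clear
  edge (19,1)–(22,17): clear
  edge (22,17)–(20,18): clear
  edge (20,18)–(13,12): clear
  midpoint (15,41/2) outside
  → clear
Obstacle 2 [(1,6) (9,0) (11,1) (10,17)]:
  edge (1,6)–(9,0): clear
  edge (9,0)–(11,1): clear
  edge (11,1)–(10,17): clear
  edge (10,17)–(1,6): clear
  midpoint (15,41/2) outside
  → clear

FREE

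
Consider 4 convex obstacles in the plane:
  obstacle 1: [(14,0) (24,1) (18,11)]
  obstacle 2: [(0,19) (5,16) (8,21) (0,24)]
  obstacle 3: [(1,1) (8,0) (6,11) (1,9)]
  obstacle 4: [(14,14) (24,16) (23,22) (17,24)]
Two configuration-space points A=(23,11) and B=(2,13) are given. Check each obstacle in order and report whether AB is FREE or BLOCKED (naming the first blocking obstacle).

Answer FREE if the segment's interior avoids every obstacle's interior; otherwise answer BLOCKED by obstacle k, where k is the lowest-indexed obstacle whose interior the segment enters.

Obstacle 1 [(14,0) (24,1) (18,11)]:
  edge (14,0)–(24,1): clear
  edge (24,1)–(18,11): clear
  edge (18,11)–(14,0): clear
  midpoint (25/2,12) outside
  → clear
Obstacle 2 [(0,19) (5,16) (8,21) (0,24)]:
  edge (0,19)–(5,16): clear
  edge (5,16)–(8,21): clear
  edge (8,21)–(0,24): clear
  edge (0,24)–(0,19): clear
  midpoint (25/2,12) outside
  → clear
Obstacle 3 [(1,1) (8,0) (6,11) (1,9)]:
  edge (1,1)–(8,0): clear
  edge (8,0)–(6,11): clear
  edge (6,11)–(1,9): clear
  edge (1,9)–(1,1): clear
  midpoint (25/2,12) outside
  → clear
Obstacle 4 [(14,14) (24,16) (23,22) (17,24)]:
  edge (14,14)–(24,16): clear
  edge (24,16)–(23,22): clear
  edge (23,22)–(17,24): clear
  edge (17,24)–(14,14): clear
  midpoint (25/2,12) outside
  → clear

FREE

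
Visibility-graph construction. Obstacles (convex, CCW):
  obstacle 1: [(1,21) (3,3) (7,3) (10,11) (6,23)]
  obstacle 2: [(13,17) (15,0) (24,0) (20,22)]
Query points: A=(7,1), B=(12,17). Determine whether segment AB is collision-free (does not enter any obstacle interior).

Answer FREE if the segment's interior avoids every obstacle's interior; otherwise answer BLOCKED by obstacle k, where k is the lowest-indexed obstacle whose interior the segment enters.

FREE

Obstacle 1 [(1,21) (3,3) (7,3) (10,11) (6,23)]:
  edge (1,21)–(3,3): clear
  edge (3,3)–(7,3): clear
  edge (7,3)–(10,11): clear
  edge (10,11)–(6,23): clear
  edge (6,23)–(1,21): clear
  midpoint (19/2,9) outside
  → clear
Obstacle 2 [(13,17) (15,0) (24,0) (20,22)]:
  edge (13,17)–(15,0): clear
  edge (15,0)–(24,0): clear
  edge (24,0)–(20,22): clear
  edge (20,22)–(13,17): clear
  midpoint (19/2,9) outside
  → clear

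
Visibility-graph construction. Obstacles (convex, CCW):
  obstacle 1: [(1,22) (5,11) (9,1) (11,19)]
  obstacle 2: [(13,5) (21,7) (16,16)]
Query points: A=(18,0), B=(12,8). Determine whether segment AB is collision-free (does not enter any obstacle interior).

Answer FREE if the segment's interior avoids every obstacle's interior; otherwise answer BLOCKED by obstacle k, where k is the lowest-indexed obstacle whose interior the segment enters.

BLOCKED by obstacle 2

Obstacle 1 [(1,22) (5,11) (9,1) (11,19)]:
  edge (1,22)–(5,11): clear
  edge (5,11)–(9,1): clear
  edge (9,1)–(11,19): clear
  edge (11,19)–(1,22): clear
  midpoint (15,4) outside
  → clear
Obstacle 2 [(13,5) (21,7) (16,16)]:
  edge (13,5)–(21,7): crosses AB
  edge (21,7)–(16,16): clear
  edge (16,16)–(13,5): crosses AB
  → BLOCKED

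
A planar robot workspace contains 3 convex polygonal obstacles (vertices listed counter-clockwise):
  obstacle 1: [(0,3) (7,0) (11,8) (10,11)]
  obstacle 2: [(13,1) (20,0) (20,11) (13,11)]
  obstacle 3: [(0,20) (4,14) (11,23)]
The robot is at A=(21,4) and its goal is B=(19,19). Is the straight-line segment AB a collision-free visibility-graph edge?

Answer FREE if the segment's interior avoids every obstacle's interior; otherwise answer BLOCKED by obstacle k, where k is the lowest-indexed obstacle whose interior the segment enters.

FREE

Obstacle 1 [(0,3) (7,0) (11,8) (10,11)]:
  edge (0,3)–(7,0): clear
  edge (7,0)–(11,8): clear
  edge (11,8)–(10,11): clear
  edge (10,11)–(0,3): clear
  midpoint (20,23/2) outside
  → clear
Obstacle 2 [(13,1) (20,0) (20,11) (13,11)]:
  edge (13,1)–(20,0): clear
  edge (20,0)–(20,11): clear
  edge (20,11)–(13,11): clear
  edge (13,11)–(13,1): clear
  midpoint (20,23/2) outside
  → clear
Obstacle 3 [(0,20) (4,14) (11,23)]:
  edge (0,20)–(4,14): clear
  edge (4,14)–(11,23): clear
  edge (11,23)–(0,20): clear
  midpoint (20,23/2) outside
  → clear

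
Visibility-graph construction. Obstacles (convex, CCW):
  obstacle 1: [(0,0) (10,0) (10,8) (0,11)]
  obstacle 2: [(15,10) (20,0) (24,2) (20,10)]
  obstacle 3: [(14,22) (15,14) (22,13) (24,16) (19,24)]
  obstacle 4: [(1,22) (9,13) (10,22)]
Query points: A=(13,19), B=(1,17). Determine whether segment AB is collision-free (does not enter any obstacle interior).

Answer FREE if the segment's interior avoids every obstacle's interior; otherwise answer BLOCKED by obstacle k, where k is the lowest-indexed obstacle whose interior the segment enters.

BLOCKED by obstacle 4

Obstacle 1 [(0,0) (10,0) (10,8) (0,11)]:
  edge (0,0)–(10,0): clear
  edge (10,0)–(10,8): clear
  edge (10,8)–(0,11): clear
  edge (0,11)–(0,0): clear
  midpoint (7,18) outside
  → clear
Obstacle 2 [(15,10) (20,0) (24,2) (20,10)]:
  edge (15,10)–(20,0): clear
  edge (20,0)–(24,2): clear
  edge (24,2)–(20,10): clear
  edge (20,10)–(15,10): clear
  midpoint (7,18) outside
  → clear
Obstacle 3 [(14,22) (15,14) (22,13) (24,16) (19,24)]:
  edge (14,22)–(15,14): clear
  edge (15,14)–(22,13): clear
  edge (22,13)–(24,16): clear
  edge (24,16)–(19,24): clear
  edge (19,24)–(14,22): clear
  midpoint (7,18) outside
  → clear
Obstacle 4 [(1,22) (9,13) (10,22)]:
  edge (1,22)–(9,13): crosses AB
  edge (9,13)–(10,22): crosses AB
  edge (10,22)–(1,22): clear
  → BLOCKED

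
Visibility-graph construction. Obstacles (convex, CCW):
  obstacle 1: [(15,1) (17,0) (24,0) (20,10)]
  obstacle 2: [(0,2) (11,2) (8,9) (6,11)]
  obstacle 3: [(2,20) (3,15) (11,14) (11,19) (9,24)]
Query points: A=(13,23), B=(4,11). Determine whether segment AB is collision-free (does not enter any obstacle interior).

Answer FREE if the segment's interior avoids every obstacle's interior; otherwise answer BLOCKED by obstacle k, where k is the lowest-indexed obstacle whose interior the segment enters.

BLOCKED by obstacle 3

Obstacle 1 [(15,1) (17,0) (24,0) (20,10)]:
  edge (15,1)–(17,0): clear
  edge (17,0)–(24,0): clear
  edge (24,0)–(20,10): clear
  edge (20,10)–(15,1): clear
  midpoint (17/2,17) outside
  → clear
Obstacle 2 [(0,2) (11,2) (8,9) (6,11)]:
  edge (0,2)–(11,2): clear
  edge (11,2)–(8,9): clear
  edge (8,9)–(6,11): clear
  edge (6,11)–(0,2): clear
  midpoint (17/2,17) outside
  → clear
Obstacle 3 [(2,20) (3,15) (11,14) (11,19) (9,24)]:
  edge (2,20)–(3,15): clear
  edge (3,15)–(11,14): crosses AB
  edge (11,14)–(11,19): clear
  edge (11,19)–(9,24): crosses AB
  edge (9,24)–(2,20): clear
  → BLOCKED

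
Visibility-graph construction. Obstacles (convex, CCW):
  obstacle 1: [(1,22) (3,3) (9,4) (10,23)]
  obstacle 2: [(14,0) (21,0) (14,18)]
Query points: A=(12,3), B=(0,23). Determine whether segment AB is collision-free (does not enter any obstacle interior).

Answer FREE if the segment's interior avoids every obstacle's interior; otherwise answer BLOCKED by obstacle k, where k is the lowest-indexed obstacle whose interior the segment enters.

BLOCKED by obstacle 1

Obstacle 1 [(1,22) (3,3) (9,4) (10,23)]:
  edge (1,22)–(3,3): crosses AB
  edge (3,3)–(9,4): clear
  edge (9,4)–(10,23): crosses AB
  edge (10,23)–(1,22): clear
  → BLOCKED
Obstacle 2 [(14,0) (21,0) (14,18)]:
  edge (14,0)–(21,0): clear
  edge (21,0)–(14,18): clear
  edge (14,18)–(14,0): clear
  midpoint (6,13) outside
  → clear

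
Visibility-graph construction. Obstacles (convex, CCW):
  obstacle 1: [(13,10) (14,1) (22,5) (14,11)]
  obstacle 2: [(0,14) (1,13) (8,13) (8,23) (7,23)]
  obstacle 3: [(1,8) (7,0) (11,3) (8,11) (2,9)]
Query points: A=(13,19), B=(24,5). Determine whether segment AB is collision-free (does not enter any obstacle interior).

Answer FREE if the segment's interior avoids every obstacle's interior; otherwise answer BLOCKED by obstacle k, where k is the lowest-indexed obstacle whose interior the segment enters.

Obstacle 1 [(13,10) (14,1) (22,5) (14,11)]:
  edge (13,10)–(14,1): clear
  edge (14,1)–(22,5): clear
  edge (22,5)–(14,11): clear
  edge (14,11)–(13,10): clear
  midpoint (37/2,12) outside
  → clear
Obstacle 2 [(0,14) (1,13) (8,13) (8,23) (7,23)]:
  edge (0,14)–(1,13): clear
  edge (1,13)–(8,13): clear
  edge (8,13)–(8,23): clear
  edge (8,23)–(7,23): clear
  edge (7,23)–(0,14): clear
  midpoint (37/2,12) outside
  → clear
Obstacle 3 [(1,8) (7,0) (11,3) (8,11) (2,9)]:
  edge (1,8)–(7,0): clear
  edge (7,0)–(11,3): clear
  edge (11,3)–(8,11): clear
  edge (8,11)–(2,9): clear
  edge (2,9)–(1,8): clear
  midpoint (37/2,12) outside
  → clear

FREE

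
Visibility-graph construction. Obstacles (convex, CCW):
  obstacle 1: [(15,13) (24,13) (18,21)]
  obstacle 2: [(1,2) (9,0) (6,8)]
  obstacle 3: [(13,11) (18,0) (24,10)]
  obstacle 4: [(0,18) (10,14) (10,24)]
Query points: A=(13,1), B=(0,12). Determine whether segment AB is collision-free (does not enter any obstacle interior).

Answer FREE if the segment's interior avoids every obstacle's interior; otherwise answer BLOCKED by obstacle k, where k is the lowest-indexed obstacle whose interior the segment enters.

BLOCKED by obstacle 2

Obstacle 1 [(15,13) (24,13) (18,21)]:
  edge (15,13)–(24,13): clear
  edge (24,13)–(18,21): clear
  edge (18,21)–(15,13): clear
  midpoint (13/2,13/2) outside
  → clear
Obstacle 2 [(1,2) (9,0) (6,8)]:
  edge (1,2)–(9,0): clear
  edge (9,0)–(6,8): crosses AB
  edge (6,8)–(1,2): crosses AB
  → BLOCKED
Obstacle 3 [(13,11) (18,0) (24,10)]:
  edge (13,11)–(18,0): clear
  edge (18,0)–(24,10): clear
  edge (24,10)–(13,11): clear
  midpoint (13/2,13/2) outside
  → clear
Obstacle 4 [(0,18) (10,14) (10,24)]:
  edge (0,18)–(10,14): clear
  edge (10,14)–(10,24): clear
  edge (10,24)–(0,18): clear
  midpoint (13/2,13/2) outside
  → clear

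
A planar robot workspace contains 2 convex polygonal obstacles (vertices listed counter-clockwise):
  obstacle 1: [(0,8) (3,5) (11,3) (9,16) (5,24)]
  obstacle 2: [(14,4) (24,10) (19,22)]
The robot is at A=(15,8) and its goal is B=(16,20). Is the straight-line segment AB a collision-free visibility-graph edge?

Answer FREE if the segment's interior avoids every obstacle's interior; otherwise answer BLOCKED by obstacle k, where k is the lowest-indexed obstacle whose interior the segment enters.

FREE

Obstacle 1 [(0,8) (3,5) (11,3) (9,16) (5,24)]:
  edge (0,8)–(3,5): clear
  edge (3,5)–(11,3): clear
  edge (11,3)–(9,16): clear
  edge (9,16)–(5,24): clear
  edge (5,24)–(0,8): clear
  midpoint (31/2,14) outside
  → clear
Obstacle 2 [(14,4) (24,10) (19,22)]:
  edge (14,4)–(24,10): clear
  edge (24,10)–(19,22): clear
  edge (19,22)–(14,4): clear
  midpoint (31/2,14) outside
  → clear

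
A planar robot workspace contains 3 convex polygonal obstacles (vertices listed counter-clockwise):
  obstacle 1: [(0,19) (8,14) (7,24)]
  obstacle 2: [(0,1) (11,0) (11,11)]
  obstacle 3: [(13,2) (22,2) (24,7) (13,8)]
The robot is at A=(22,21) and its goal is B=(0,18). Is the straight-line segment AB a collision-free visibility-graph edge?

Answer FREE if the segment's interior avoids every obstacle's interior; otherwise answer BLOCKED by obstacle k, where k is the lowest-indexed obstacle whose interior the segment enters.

Obstacle 1 [(0,19) (8,14) (7,24)]:
  edge (0,19)–(8,14): crosses AB
  edge (8,14)–(7,24): crosses AB
  edge (7,24)–(0,19): clear
  → BLOCKED
Obstacle 2 [(0,1) (11,0) (11,11)]:
  edge (0,1)–(11,0): clear
  edge (11,0)–(11,11): clear
  edge (11,11)–(0,1): clear
  midpoint (11,39/2) outside
  → clear
Obstacle 3 [(13,2) (22,2) (24,7) (13,8)]:
  edge (13,2)–(22,2): clear
  edge (22,2)–(24,7): clear
  edge (24,7)–(13,8): clear
  edge (13,8)–(13,2): clear
  midpoint (11,39/2) outside
  → clear

BLOCKED by obstacle 1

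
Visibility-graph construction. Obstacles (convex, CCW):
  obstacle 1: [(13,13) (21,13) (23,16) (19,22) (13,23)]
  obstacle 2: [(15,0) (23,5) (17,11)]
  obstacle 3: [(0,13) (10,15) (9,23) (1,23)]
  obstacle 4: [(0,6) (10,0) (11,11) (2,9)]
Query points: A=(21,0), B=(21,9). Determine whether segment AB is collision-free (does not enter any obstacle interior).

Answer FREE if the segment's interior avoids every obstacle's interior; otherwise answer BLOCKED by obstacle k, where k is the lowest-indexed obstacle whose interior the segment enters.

Obstacle 1 [(13,13) (21,13) (23,16) (19,22) (13,23)]:
  edge (13,13)–(21,13): clear
  edge (21,13)–(23,16): clear
  edge (23,16)–(19,22): clear
  edge (19,22)–(13,23): clear
  edge (13,23)–(13,13): clear
  midpoint (21,9/2) outside
  → clear
Obstacle 2 [(15,0) (23,5) (17,11)]:
  edge (15,0)–(23,5): crosses AB
  edge (23,5)–(17,11): crosses AB
  edge (17,11)–(15,0): clear
  → BLOCKED
Obstacle 3 [(0,13) (10,15) (9,23) (1,23)]:
  edge (0,13)–(10,15): clear
  edge (10,15)–(9,23): clear
  edge (9,23)–(1,23): clear
  edge (1,23)–(0,13): clear
  midpoint (21,9/2) outside
  → clear
Obstacle 4 [(0,6) (10,0) (11,11) (2,9)]:
  edge (0,6)–(10,0): clear
  edge (10,0)–(11,11): clear
  edge (11,11)–(2,9): clear
  edge (2,9)–(0,6): clear
  midpoint (21,9/2) outside
  → clear

BLOCKED by obstacle 2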